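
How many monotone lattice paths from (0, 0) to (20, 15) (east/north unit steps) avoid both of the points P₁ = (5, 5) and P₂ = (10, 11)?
Number of paths = 2187687348

Inclusion–exclusion. Total paths: C(35, 20) = 3247943160. Through P₁: C(10, 5)·C(25, 15) = 823727520. Through P₂: C(21, 10)·C(14, 10) = 353068716. Since P₁ is strictly southwest of P₂, a monotone path through both must visit P₁ then P₂; paths through both = C(10, 5)·C(11, 5)·C(14, 10) = 116540424. Avoid both = 3247943160 − 823727520 − 353068716 + 116540424 = 2187687348.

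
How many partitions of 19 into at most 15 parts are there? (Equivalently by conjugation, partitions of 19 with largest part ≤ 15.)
p(19, parts ≤ 15) = 483

Use the recurrence p(n, m) = p(n, m−1) + p(n−m, m): either the largest part is < m (count p(n, m−1)) or the largest part is exactly m (remove one copy of m, count p(n−m, m)). With p(0, ·) = 1 this gives p(19, parts ≤ 15) = 483. (By conjugating Young diagrams, this also counts partitions of 19 into at most 15 parts.)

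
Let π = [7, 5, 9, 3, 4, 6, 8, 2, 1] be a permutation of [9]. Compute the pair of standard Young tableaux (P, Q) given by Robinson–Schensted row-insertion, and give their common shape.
P = [1, 4, 6, 8] / [2, 9] / [3] / [5] / [7];  Q = [1, 3, 6, 7] / [2, 5] / [4] / [8] / [9];  common shape = (4, 2, 1, 1, 1)

Row-insert the values π_1, π_2, … into P one at a time, bumping the leftmost entry strictly greater than the inserted value down to the next row. The recording tableau Q records, in position (i, j), the step at which that cell was added to P.
  Insert 7 (step 1): P = [7];  Q = [1]
  Insert 5 (step 2): P = [5] / [7];  Q = [1] / [2]
  Insert 9 (step 3): P = [5, 9] / [7];  Q = [1, 3] / [2]
  Insert 3 (step 4): P = [3, 9] / [5] / [7];  Q = [1, 3] / [2] / [4]
  Insert 4 (step 5): P = [3, 4] / [5, 9] / [7];  Q = [1, 3] / [2, 5] / [4]
  Insert 6 (step 6): P = [3, 4, 6] / [5, 9] / [7];  Q = [1, 3, 6] / [2, 5] / [4]
  Insert 8 (step 7): P = [3, 4, 6, 8] / [5, 9] / [7];  Q = [1, 3, 6, 7] / [2, 5] / [4]
  Insert 2 (step 8): P = [2, 4, 6, 8] / [3, 9] / [5] / [7];  Q = [1, 3, 6, 7] / [2, 5] / [4] / [8]
  Insert 1 (step 9): P = [1, 4, 6, 8] / [2, 9] / [3] / [5] / [7];  Q = [1, 3, 6, 7] / [2, 5] / [4] / [8] / [9]
Final shape: (4, 2, 1, 1, 1).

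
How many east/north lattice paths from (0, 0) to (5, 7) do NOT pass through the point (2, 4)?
Number of paths = 492

Total paths from (0, 0) to (5, 7): C(12, 5) = 792. Paths through (2, 4): (paths (0, 0) → (2, 4)) × (paths (2, 4) → (5, 7)) = C(6, 2) · C(6, 3) = 15 · 20 = 300. Avoidance count = 792 − 300 = 492.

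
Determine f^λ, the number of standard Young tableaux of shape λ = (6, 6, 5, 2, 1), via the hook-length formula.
# SYT of shape (6, 6, 5, 2, 1) = 53209728

Hook-length formula: f^λ = n! / Π hook(c), product over all cells c of the Young diagram. For λ = (6, 6, 5, 2, 1), n = 20 boxes. Hook lengths by row (left-to-right, top-to-bottom): [10, 8, 6, 5, 4, 2]; [9, 7, 5, 4, 3, 1]; [7, 5, 3, 2, 1]; [3, 1]; [1]. Product of hooks = 45722880000. So f^λ = 20! / 45722880000 = 2432902008176640000 / 45722880000 = 53209728.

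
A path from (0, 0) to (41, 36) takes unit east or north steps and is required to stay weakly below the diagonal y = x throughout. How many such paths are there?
Number of paths = 1666686537721857099910

By the reflection principle (André's argument), the number of monotone paths to (41, 36) with n ≤ m that never go above y = x is C(77, 41) − C(77, 42) = 11666805764052999699370 − 10000119226331142599460 = 1666686537721857099910.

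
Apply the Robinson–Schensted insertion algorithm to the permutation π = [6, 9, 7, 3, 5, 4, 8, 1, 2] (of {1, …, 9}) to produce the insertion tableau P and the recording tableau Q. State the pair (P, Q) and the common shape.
P = [1, 2, 8] / [3, 4] / [5, 7] / [6] / [9];  Q = [1, 2, 7] / [3, 5] / [4, 9] / [6] / [8];  common shape = (3, 2, 2, 1, 1)

Row-insert the values π_1, π_2, … into P one at a time, bumping the leftmost entry strictly greater than the inserted value down to the next row. The recording tableau Q records, in position (i, j), the step at which that cell was added to P.
  Insert 6 (step 1): P = [6];  Q = [1]
  Insert 9 (step 2): P = [6, 9];  Q = [1, 2]
  Insert 7 (step 3): P = [6, 7] / [9];  Q = [1, 2] / [3]
  Insert 3 (step 4): P = [3, 7] / [6] / [9];  Q = [1, 2] / [3] / [4]
  Insert 5 (step 5): P = [3, 5] / [6, 7] / [9];  Q = [1, 2] / [3, 5] / [4]
  Insert 4 (step 6): P = [3, 4] / [5, 7] / [6] / [9];  Q = [1, 2] / [3, 5] / [4] / [6]
  Insert 8 (step 7): P = [3, 4, 8] / [5, 7] / [6] / [9];  Q = [1, 2, 7] / [3, 5] / [4] / [6]
  Insert 1 (step 8): P = [1, 4, 8] / [3, 7] / [5] / [6] / [9];  Q = [1, 2, 7] / [3, 5] / [4] / [6] / [8]
  Insert 2 (step 9): P = [1, 2, 8] / [3, 4] / [5, 7] / [6] / [9];  Q = [1, 2, 7] / [3, 5] / [4, 9] / [6] / [8]
Final shape: (3, 2, 2, 1, 1).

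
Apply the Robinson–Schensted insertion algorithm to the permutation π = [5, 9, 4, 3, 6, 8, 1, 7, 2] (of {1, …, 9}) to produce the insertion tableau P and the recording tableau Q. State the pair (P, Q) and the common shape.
P = [1, 2, 7] / [3, 6] / [4, 8] / [5, 9];  Q = [1, 2, 6] / [3, 5] / [4, 8] / [7, 9];  common shape = (3, 2, 2, 2)

Row-insert the values π_1, π_2, … into P one at a time, bumping the leftmost entry strictly greater than the inserted value down to the next row. The recording tableau Q records, in position (i, j), the step at which that cell was added to P.
  Insert 5 (step 1): P = [5];  Q = [1]
  Insert 9 (step 2): P = [5, 9];  Q = [1, 2]
  Insert 4 (step 3): P = [4, 9] / [5];  Q = [1, 2] / [3]
  Insert 3 (step 4): P = [3, 9] / [4] / [5];  Q = [1, 2] / [3] / [4]
  Insert 6 (step 5): P = [3, 6] / [4, 9] / [5];  Q = [1, 2] / [3, 5] / [4]
  Insert 8 (step 6): P = [3, 6, 8] / [4, 9] / [5];  Q = [1, 2, 6] / [3, 5] / [4]
  Insert 1 (step 7): P = [1, 6, 8] / [3, 9] / [4] / [5];  Q = [1, 2, 6] / [3, 5] / [4] / [7]
  Insert 7 (step 8): P = [1, 6, 7] / [3, 8] / [4, 9] / [5];  Q = [1, 2, 6] / [3, 5] / [4, 8] / [7]
  Insert 2 (step 9): P = [1, 2, 7] / [3, 6] / [4, 8] / [5, 9];  Q = [1, 2, 6] / [3, 5] / [4, 8] / [7, 9]
Final shape: (3, 2, 2, 2).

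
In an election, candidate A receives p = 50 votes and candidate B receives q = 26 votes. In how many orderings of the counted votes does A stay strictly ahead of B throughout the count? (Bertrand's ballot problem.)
Strict-lead orderings = 48543274284137440272

Total orderings of the 76 votes with 50 for A: C(76, 50) = 153720368566435227528. By the Bertrand ballot formula (Cycle Lemma / reflection principle), the number of orderings in which A is strictly ahead of B throughout is (p − q)/(p + q) · C(p + q, p) = (50 − 26)/(50 + 26) · 153720368566435227528 = 48543274284137440272.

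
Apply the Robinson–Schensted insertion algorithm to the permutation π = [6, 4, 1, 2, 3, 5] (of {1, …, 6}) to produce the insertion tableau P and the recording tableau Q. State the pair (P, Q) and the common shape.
P = [1, 2, 3, 5] / [4] / [6];  Q = [1, 4, 5, 6] / [2] / [3];  common shape = (4, 1, 1)

Row-insert the values π_1, π_2, … into P one at a time, bumping the leftmost entry strictly greater than the inserted value down to the next row. The recording tableau Q records, in position (i, j), the step at which that cell was added to P.
  Insert 6 (step 1): P = [6];  Q = [1]
  Insert 4 (step 2): P = [4] / [6];  Q = [1] / [2]
  Insert 1 (step 3): P = [1] / [4] / [6];  Q = [1] / [2] / [3]
  Insert 2 (step 4): P = [1, 2] / [4] / [6];  Q = [1, 4] / [2] / [3]
  Insert 3 (step 5): P = [1, 2, 3] / [4] / [6];  Q = [1, 4, 5] / [2] / [3]
  Insert 5 (step 6): P = [1, 2, 3, 5] / [4] / [6];  Q = [1, 4, 5, 6] / [2] / [3]
Final shape: (4, 1, 1).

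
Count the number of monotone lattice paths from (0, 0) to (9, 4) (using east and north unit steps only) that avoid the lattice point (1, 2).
Number of paths = 580

Total paths from (0, 0) to (9, 4): C(13, 9) = 715. Paths through (1, 2): (paths (0, 0) → (1, 2)) × (paths (1, 2) → (9, 4)) = C(3, 1) · C(10, 8) = 3 · 45 = 135. Avoidance count = 715 − 135 = 580.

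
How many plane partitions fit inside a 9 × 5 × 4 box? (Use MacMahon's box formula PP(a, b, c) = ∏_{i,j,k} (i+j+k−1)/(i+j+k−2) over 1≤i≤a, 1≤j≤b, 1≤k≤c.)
PP(9, 5, 4) = 23029990984

Evaluate the triple product over i = 1..9, j = 1..5, k = 1..4. The factors are (2/1) · (3/2) · (4/3) · (5/4) · (3/2) · (4/3) · (5/4) · (6/5) · … (180 factors total). The numerators and denominators telescope so the product is an integer; carrying out the multiplication exactly gives PP(9, 5, 4) = 23029990984.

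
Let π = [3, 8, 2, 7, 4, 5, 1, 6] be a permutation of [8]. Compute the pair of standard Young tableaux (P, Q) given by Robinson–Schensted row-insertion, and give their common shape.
P = [1, 4, 5, 6] / [2, 7] / [3] / [8];  Q = [1, 2, 6, 8] / [3, 4] / [5] / [7];  common shape = (4, 2, 1, 1)

Row-insert the values π_1, π_2, … into P one at a time, bumping the leftmost entry strictly greater than the inserted value down to the next row. The recording tableau Q records, in position (i, j), the step at which that cell was added to P.
  Insert 3 (step 1): P = [3];  Q = [1]
  Insert 8 (step 2): P = [3, 8];  Q = [1, 2]
  Insert 2 (step 3): P = [2, 8] / [3];  Q = [1, 2] / [3]
  Insert 7 (step 4): P = [2, 7] / [3, 8];  Q = [1, 2] / [3, 4]
  Insert 4 (step 5): P = [2, 4] / [3, 7] / [8];  Q = [1, 2] / [3, 4] / [5]
  Insert 5 (step 6): P = [2, 4, 5] / [3, 7] / [8];  Q = [1, 2, 6] / [3, 4] / [5]
  Insert 1 (step 7): P = [1, 4, 5] / [2, 7] / [3] / [8];  Q = [1, 2, 6] / [3, 4] / [5] / [7]
  Insert 6 (step 8): P = [1, 4, 5, 6] / [2, 7] / [3] / [8];  Q = [1, 2, 6, 8] / [3, 4] / [5] / [7]
Final shape: (4, 2, 1, 1).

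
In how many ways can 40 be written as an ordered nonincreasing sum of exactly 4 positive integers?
p(40, 4 parts) = 478

Partitions of n into exactly k parts are in bijection with partitions of n − k into at most k parts (subtract 1 from each part). So p(40, exactly 4) = p(36, parts ≤ 4). Computing via the recurrence p(m, j) = p(m, j−1) + p(m−j, j) gives 478.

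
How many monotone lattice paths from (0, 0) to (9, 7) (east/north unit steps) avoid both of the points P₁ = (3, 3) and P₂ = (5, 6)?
Number of paths = 5930

Inclusion–exclusion. Total paths: C(16, 9) = 11440. Through P₁: C(6, 3)·C(10, 6) = 4200. Through P₂: C(11, 5)·C(5, 4) = 2310. Since P₁ is strictly southwest of P₂, a monotone path through both must visit P₁ then P₂; paths through both = C(6, 3)·C(5, 2)·C(5, 4) = 1000. Avoid both = 11440 − 4200 − 2310 + 1000 = 5930.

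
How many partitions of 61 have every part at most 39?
p(61, parts ≤ 39) = 1117999

Use the recurrence p(n, m) = p(n, m−1) + p(n−m, m): either the largest part is < m (count p(n, m−1)) or the largest part is exactly m (remove one copy of m, count p(n−m, m)). With p(0, ·) = 1 this gives p(61, parts ≤ 39) = 1117999. (By conjugating Young diagrams, this also counts partitions of 61 into at most 39 parts.)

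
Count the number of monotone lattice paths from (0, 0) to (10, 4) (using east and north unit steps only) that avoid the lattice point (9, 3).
Number of paths = 561

Total paths from (0, 0) to (10, 4): C(14, 10) = 1001. Paths through (9, 3): (paths (0, 0) → (9, 3)) × (paths (9, 3) → (10, 4)) = C(12, 9) · C(2, 1) = 220 · 2 = 440. Avoidance count = 1001 − 440 = 561.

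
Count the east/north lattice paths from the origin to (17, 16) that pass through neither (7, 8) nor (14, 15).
Number of paths = 663325020

Inclusion–exclusion. Total paths: C(33, 17) = 1166803110. Through P₁: C(15, 7)·C(18, 10) = 281582730. Through P₂: C(29, 14)·C(4, 3) = 310235040. Since P₁ is strictly southwest of P₂, a monotone path through both must visit P₁ then P₂; paths through both = C(15, 7)·C(14, 7)·C(4, 3) = 88339680. Avoid both = 1166803110 − 281582730 − 310235040 + 88339680 = 663325020.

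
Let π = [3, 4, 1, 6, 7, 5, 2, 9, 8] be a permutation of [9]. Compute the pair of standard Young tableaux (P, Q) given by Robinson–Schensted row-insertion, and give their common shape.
P = [1, 2, 5, 7, 8] / [3, 4, 9] / [6];  Q = [1, 2, 4, 5, 8] / [3, 6, 9] / [7];  common shape = (5, 3, 1)

Row-insert the values π_1, π_2, … into P one at a time, bumping the leftmost entry strictly greater than the inserted value down to the next row. The recording tableau Q records, in position (i, j), the step at which that cell was added to P.
  Insert 3 (step 1): P = [3];  Q = [1]
  Insert 4 (step 2): P = [3, 4];  Q = [1, 2]
  Insert 1 (step 3): P = [1, 4] / [3];  Q = [1, 2] / [3]
  Insert 6 (step 4): P = [1, 4, 6] / [3];  Q = [1, 2, 4] / [3]
  Insert 7 (step 5): P = [1, 4, 6, 7] / [3];  Q = [1, 2, 4, 5] / [3]
  Insert 5 (step 6): P = [1, 4, 5, 7] / [3, 6];  Q = [1, 2, 4, 5] / [3, 6]
  Insert 2 (step 7): P = [1, 2, 5, 7] / [3, 4] / [6];  Q = [1, 2, 4, 5] / [3, 6] / [7]
  Insert 9 (step 8): P = [1, 2, 5, 7, 9] / [3, 4] / [6];  Q = [1, 2, 4, 5, 8] / [3, 6] / [7]
  Insert 8 (step 9): P = [1, 2, 5, 7, 8] / [3, 4, 9] / [6];  Q = [1, 2, 4, 5, 8] / [3, 6, 9] / [7]
Final shape: (5, 3, 1).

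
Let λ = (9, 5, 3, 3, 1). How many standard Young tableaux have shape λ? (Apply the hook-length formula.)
# SYT of shape (9, 5, 3, 3, 1) = 307676880

Hook-length formula: f^λ = n! / Π hook(c), product over all cells c of the Young diagram. For λ = (9, 5, 3, 3, 1), n = 21 boxes. Hook lengths by row (left-to-right, top-to-bottom): [13, 11, 10, 7, 6, 4, 3, 2, 1]; [8, 6, 5, 2, 1]; [5, 3, 2]; [4, 2, 1]; [1]. Product of hooks = 166053888000. So f^λ = 21! / 166053888000 = 51090942171709440000 / 166053888000 = 307676880.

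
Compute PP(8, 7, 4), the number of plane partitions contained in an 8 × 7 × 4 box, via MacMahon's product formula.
PP(8, 7, 4) = 1318349483880

Evaluate the triple product over i = 1..8, j = 1..7, k = 1..4. The factors are (2/1) · (3/2) · (4/3) · (5/4) · (3/2) · (4/3) · (5/4) · (6/5) · … (224 factors total). The numerators and denominators telescope so the product is an integer; carrying out the multiplication exactly gives PP(8, 7, 4) = 1318349483880.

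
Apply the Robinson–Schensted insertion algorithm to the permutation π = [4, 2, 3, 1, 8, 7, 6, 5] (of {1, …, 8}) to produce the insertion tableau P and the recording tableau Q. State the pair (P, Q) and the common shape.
P = [1, 3, 5] / [2, 6] / [4, 7] / [8];  Q = [1, 3, 5] / [2, 6] / [4, 7] / [8];  common shape = (3, 2, 2, 1)

Row-insert the values π_1, π_2, … into P one at a time, bumping the leftmost entry strictly greater than the inserted value down to the next row. The recording tableau Q records, in position (i, j), the step at which that cell was added to P.
  Insert 4 (step 1): P = [4];  Q = [1]
  Insert 2 (step 2): P = [2] / [4];  Q = [1] / [2]
  Insert 3 (step 3): P = [2, 3] / [4];  Q = [1, 3] / [2]
  Insert 1 (step 4): P = [1, 3] / [2] / [4];  Q = [1, 3] / [2] / [4]
  Insert 8 (step 5): P = [1, 3, 8] / [2] / [4];  Q = [1, 3, 5] / [2] / [4]
  Insert 7 (step 6): P = [1, 3, 7] / [2, 8] / [4];  Q = [1, 3, 5] / [2, 6] / [4]
  Insert 6 (step 7): P = [1, 3, 6] / [2, 7] / [4, 8];  Q = [1, 3, 5] / [2, 6] / [4, 7]
  Insert 5 (step 8): P = [1, 3, 5] / [2, 6] / [4, 7] / [8];  Q = [1, 3, 5] / [2, 6] / [4, 7] / [8]
Final shape: (3, 2, 2, 1).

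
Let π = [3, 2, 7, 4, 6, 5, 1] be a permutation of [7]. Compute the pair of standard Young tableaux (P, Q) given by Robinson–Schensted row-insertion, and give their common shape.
P = [1, 4, 5] / [2, 6] / [3] / [7];  Q = [1, 3, 5] / [2, 4] / [6] / [7];  common shape = (3, 2, 1, 1)

Row-insert the values π_1, π_2, … into P one at a time, bumping the leftmost entry strictly greater than the inserted value down to the next row. The recording tableau Q records, in position (i, j), the step at which that cell was added to P.
  Insert 3 (step 1): P = [3];  Q = [1]
  Insert 2 (step 2): P = [2] / [3];  Q = [1] / [2]
  Insert 7 (step 3): P = [2, 7] / [3];  Q = [1, 3] / [2]
  Insert 4 (step 4): P = [2, 4] / [3, 7];  Q = [1, 3] / [2, 4]
  Insert 6 (step 5): P = [2, 4, 6] / [3, 7];  Q = [1, 3, 5] / [2, 4]
  Insert 5 (step 6): P = [2, 4, 5] / [3, 6] / [7];  Q = [1, 3, 5] / [2, 4] / [6]
  Insert 1 (step 7): P = [1, 4, 5] / [2, 6] / [3] / [7];  Q = [1, 3, 5] / [2, 4] / [6] / [7]
Final shape: (3, 2, 1, 1).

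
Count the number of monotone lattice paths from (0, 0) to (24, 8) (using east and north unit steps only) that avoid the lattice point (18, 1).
Number of paths = 10485696

Total paths from (0, 0) to (24, 8): C(32, 24) = 10518300. Paths through (18, 1): (paths (0, 0) → (18, 1)) × (paths (18, 1) → (24, 8)) = C(19, 18) · C(13, 6) = 19 · 1716 = 32604. Avoidance count = 10518300 − 32604 = 10485696.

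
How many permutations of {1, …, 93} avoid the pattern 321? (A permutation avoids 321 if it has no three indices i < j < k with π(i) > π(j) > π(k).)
C_93 = 60960876535340415751462563580829648891969728907438000

These 321-avoiding permutations are counted by the Catalan number C_n = (1/(n + 1)) · C(2n, n). For n = 93: C_93 = (1/94) · C(186, 93) = 5730322394321999080637480976597986995845154517299172000/94 = 60960876535340415751462563580829648891969728907438000.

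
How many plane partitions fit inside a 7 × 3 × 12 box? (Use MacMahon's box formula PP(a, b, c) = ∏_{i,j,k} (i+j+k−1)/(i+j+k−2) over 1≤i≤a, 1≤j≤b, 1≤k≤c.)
PP(7, 3, 12) = 1577078895600

Evaluate the triple product over i = 1..7, j = 1..3, k = 1..12. The factors are (2/1) · (3/2) · (4/3) · (5/4) · (6/5) · (7/6) · (8/7) · (9/8) · … (252 factors total). The numerators and denominators telescope so the product is an integer; carrying out the multiplication exactly gives PP(7, 3, 12) = 1577078895600.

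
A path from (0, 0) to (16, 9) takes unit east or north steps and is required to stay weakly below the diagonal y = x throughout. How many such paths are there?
Number of paths = 961400

By the reflection principle (André's argument), the number of monotone paths to (16, 9) with n ≤ m that never go above y = x is C(25, 16) − C(25, 17) = 2042975 − 1081575 = 961400.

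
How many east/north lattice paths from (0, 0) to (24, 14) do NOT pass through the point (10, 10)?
Number of paths = 9104200740

Total paths from (0, 0) to (24, 14): C(38, 24) = 9669554100. Paths through (10, 10): (paths (0, 0) → (10, 10)) × (paths (10, 10) → (24, 14)) = C(20, 10) · C(18, 14) = 184756 · 3060 = 565353360. Avoidance count = 9669554100 − 565353360 = 9104200740.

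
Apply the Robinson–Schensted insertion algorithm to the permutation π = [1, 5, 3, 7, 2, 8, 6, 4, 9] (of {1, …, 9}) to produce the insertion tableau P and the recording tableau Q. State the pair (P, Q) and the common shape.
P = [1, 2, 4, 8, 9] / [3, 6] / [5, 7];  Q = [1, 2, 4, 6, 9] / [3, 7] / [5, 8];  common shape = (5, 2, 2)

Row-insert the values π_1, π_2, … into P one at a time, bumping the leftmost entry strictly greater than the inserted value down to the next row. The recording tableau Q records, in position (i, j), the step at which that cell was added to P.
  Insert 1 (step 1): P = [1];  Q = [1]
  Insert 5 (step 2): P = [1, 5];  Q = [1, 2]
  Insert 3 (step 3): P = [1, 3] / [5];  Q = [1, 2] / [3]
  Insert 7 (step 4): P = [1, 3, 7] / [5];  Q = [1, 2, 4] / [3]
  Insert 2 (step 5): P = [1, 2, 7] / [3] / [5];  Q = [1, 2, 4] / [3] / [5]
  Insert 8 (step 6): P = [1, 2, 7, 8] / [3] / [5];  Q = [1, 2, 4, 6] / [3] / [5]
  Insert 6 (step 7): P = [1, 2, 6, 8] / [3, 7] / [5];  Q = [1, 2, 4, 6] / [3, 7] / [5]
  Insert 4 (step 8): P = [1, 2, 4, 8] / [3, 6] / [5, 7];  Q = [1, 2, 4, 6] / [3, 7] / [5, 8]
  Insert 9 (step 9): P = [1, 2, 4, 8, 9] / [3, 6] / [5, 7];  Q = [1, 2, 4, 6, 9] / [3, 7] / [5, 8]
Final shape: (5, 2, 2).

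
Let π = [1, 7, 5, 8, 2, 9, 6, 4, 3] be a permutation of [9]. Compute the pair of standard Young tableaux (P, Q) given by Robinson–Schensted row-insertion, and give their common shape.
P = [1, 2, 3, 9] / [4, 6] / [5, 8] / [7];  Q = [1, 2, 4, 6] / [3, 7] / [5, 8] / [9];  common shape = (4, 2, 2, 1)

Row-insert the values π_1, π_2, … into P one at a time, bumping the leftmost entry strictly greater than the inserted value down to the next row. The recording tableau Q records, in position (i, j), the step at which that cell was added to P.
  Insert 1 (step 1): P = [1];  Q = [1]
  Insert 7 (step 2): P = [1, 7];  Q = [1, 2]
  Insert 5 (step 3): P = [1, 5] / [7];  Q = [1, 2] / [3]
  Insert 8 (step 4): P = [1, 5, 8] / [7];  Q = [1, 2, 4] / [3]
  Insert 2 (step 5): P = [1, 2, 8] / [5] / [7];  Q = [1, 2, 4] / [3] / [5]
  Insert 9 (step 6): P = [1, 2, 8, 9] / [5] / [7];  Q = [1, 2, 4, 6] / [3] / [5]
  Insert 6 (step 7): P = [1, 2, 6, 9] / [5, 8] / [7];  Q = [1, 2, 4, 6] / [3, 7] / [5]
  Insert 4 (step 8): P = [1, 2, 4, 9] / [5, 6] / [7, 8];  Q = [1, 2, 4, 6] / [3, 7] / [5, 8]
  Insert 3 (step 9): P = [1, 2, 3, 9] / [4, 6] / [5, 8] / [7];  Q = [1, 2, 4, 6] / [3, 7] / [5, 8] / [9]
Final shape: (4, 2, 2, 1).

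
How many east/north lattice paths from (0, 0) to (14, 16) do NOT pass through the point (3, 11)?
Number of paths = 143832723

Total paths from (0, 0) to (14, 16): C(30, 14) = 145422675. Paths through (3, 11): (paths (0, 0) → (3, 11)) × (paths (3, 11) → (14, 16)) = C(14, 3) · C(16, 11) = 364 · 4368 = 1589952. Avoidance count = 145422675 − 1589952 = 143832723.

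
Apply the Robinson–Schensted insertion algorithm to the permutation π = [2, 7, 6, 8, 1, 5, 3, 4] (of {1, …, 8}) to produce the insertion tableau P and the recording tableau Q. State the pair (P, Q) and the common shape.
P = [1, 3, 4] / [2, 5, 8] / [6] / [7];  Q = [1, 2, 4] / [3, 6, 8] / [5] / [7];  common shape = (3, 3, 1, 1)

Row-insert the values π_1, π_2, … into P one at a time, bumping the leftmost entry strictly greater than the inserted value down to the next row. The recording tableau Q records, in position (i, j), the step at which that cell was added to P.
  Insert 2 (step 1): P = [2];  Q = [1]
  Insert 7 (step 2): P = [2, 7];  Q = [1, 2]
  Insert 6 (step 3): P = [2, 6] / [7];  Q = [1, 2] / [3]
  Insert 8 (step 4): P = [2, 6, 8] / [7];  Q = [1, 2, 4] / [3]
  Insert 1 (step 5): P = [1, 6, 8] / [2] / [7];  Q = [1, 2, 4] / [3] / [5]
  Insert 5 (step 6): P = [1, 5, 8] / [2, 6] / [7];  Q = [1, 2, 4] / [3, 6] / [5]
  Insert 3 (step 7): P = [1, 3, 8] / [2, 5] / [6] / [7];  Q = [1, 2, 4] / [3, 6] / [5] / [7]
  Insert 4 (step 8): P = [1, 3, 4] / [2, 5, 8] / [6] / [7];  Q = [1, 2, 4] / [3, 6, 8] / [5] / [7]
Final shape: (3, 3, 1, 1).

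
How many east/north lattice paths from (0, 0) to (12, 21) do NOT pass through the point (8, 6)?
Number of paths = 343177692

Total paths from (0, 0) to (12, 21): C(33, 12) = 354817320. Paths through (8, 6): (paths (0, 0) → (8, 6)) × (paths (8, 6) → (12, 21)) = C(14, 8) · C(19, 4) = 3003 · 3876 = 11639628. Avoidance count = 354817320 − 11639628 = 343177692.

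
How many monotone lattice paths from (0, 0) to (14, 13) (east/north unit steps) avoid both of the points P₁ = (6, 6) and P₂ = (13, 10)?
Number of paths = 10755776

Inclusion–exclusion. Total paths: C(27, 14) = 20058300. Through P₁: C(12, 6)·C(15, 8) = 5945940. Through P₂: C(23, 13)·C(4, 1) = 4576264. Since P₁ is strictly southwest of P₂, a monotone path through both must visit P₁ then P₂; paths through both = C(12, 6)·C(11, 7)·C(4, 1) = 1219680. Avoid both = 20058300 − 5945940 − 4576264 + 1219680 = 10755776.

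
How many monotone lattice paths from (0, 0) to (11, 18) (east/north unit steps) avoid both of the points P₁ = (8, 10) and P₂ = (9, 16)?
Number of paths = 16957206

Inclusion–exclusion. Total paths: C(29, 11) = 34597290. Through P₁: C(18, 8)·C(11, 3) = 7220070. Through P₂: C(25, 9)·C(4, 2) = 12257850. Since P₁ is strictly southwest of P₂, a monotone path through both must visit P₁ then P₂; paths through both = C(18, 8)·C(7, 1)·C(4, 2) = 1837836. Avoid both = 34597290 − 7220070 − 12257850 + 1837836 = 16957206.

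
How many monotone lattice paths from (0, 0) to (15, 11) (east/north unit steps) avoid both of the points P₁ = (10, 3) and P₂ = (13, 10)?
Number of paths = 4028840

Inclusion–exclusion. Total paths: C(26, 15) = 7726160. Through P₁: C(13, 10)·C(13, 5) = 368082. Through P₂: C(23, 13)·C(3, 2) = 3432198. Since P₁ is strictly southwest of P₂, a monotone path through both must visit P₁ then P₂; paths through both = C(13, 10)·C(10, 3)·C(3, 2) = 102960. Avoid both = 7726160 − 368082 − 3432198 + 102960 = 4028840.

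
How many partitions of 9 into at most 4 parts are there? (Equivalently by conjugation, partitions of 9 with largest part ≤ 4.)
p(9, parts ≤ 4) = 18

Partitions of 9 with all parts ≤ 4: 4+4+1, 4+3+2, 4+3+1+1, 4+2+2+1, 4+2+1+1+1, 4+1+1+1+1+1, 3+3+3, 3+3+2+1, 3+3+1+1+1, 3+2+2+2, 3+2+2+1+1, 3+2+1+1+1+1, 3+1+1+1+1+1+1, 2+2+2+2+1, 2+2+2+1+1+1, 2+2+1+1+1+1+1, 2+1+1+1+1+1+1+1, 1+1+1+1+1+1+1+1+1. Count = 18.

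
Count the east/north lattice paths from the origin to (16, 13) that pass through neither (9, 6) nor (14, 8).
Number of paths = 46178790

Inclusion–exclusion. Total paths: C(29, 16) = 67863915. Through P₁: C(15, 9)·C(14, 7) = 17177160. Through P₂: C(22, 14)·C(7, 2) = 6715170. Since P₁ is strictly southwest of P₂, a monotone path through both must visit P₁ then P₂; paths through both = C(15, 9)·C(7, 5)·C(7, 2) = 2207205. Avoid both = 67863915 − 17177160 − 6715170 + 2207205 = 46178790.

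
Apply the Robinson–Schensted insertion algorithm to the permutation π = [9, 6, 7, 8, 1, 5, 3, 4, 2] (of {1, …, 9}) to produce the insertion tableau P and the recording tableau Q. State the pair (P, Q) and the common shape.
P = [1, 2, 4] / [3, 7, 8] / [5] / [6] / [9];  Q = [1, 3, 4] / [2, 6, 8] / [5] / [7] / [9];  common shape = (3, 3, 1, 1, 1)

Row-insert the values π_1, π_2, … into P one at a time, bumping the leftmost entry strictly greater than the inserted value down to the next row. The recording tableau Q records, in position (i, j), the step at which that cell was added to P.
  Insert 9 (step 1): P = [9];  Q = [1]
  Insert 6 (step 2): P = [6] / [9];  Q = [1] / [2]
  Insert 7 (step 3): P = [6, 7] / [9];  Q = [1, 3] / [2]
  Insert 8 (step 4): P = [6, 7, 8] / [9];  Q = [1, 3, 4] / [2]
  Insert 1 (step 5): P = [1, 7, 8] / [6] / [9];  Q = [1, 3, 4] / [2] / [5]
  Insert 5 (step 6): P = [1, 5, 8] / [6, 7] / [9];  Q = [1, 3, 4] / [2, 6] / [5]
  Insert 3 (step 7): P = [1, 3, 8] / [5, 7] / [6] / [9];  Q = [1, 3, 4] / [2, 6] / [5] / [7]
  Insert 4 (step 8): P = [1, 3, 4] / [5, 7, 8] / [6] / [9];  Q = [1, 3, 4] / [2, 6, 8] / [5] / [7]
  Insert 2 (step 9): P = [1, 2, 4] / [3, 7, 8] / [5] / [6] / [9];  Q = [1, 3, 4] / [2, 6, 8] / [5] / [7] / [9]
Final shape: (3, 3, 1, 1, 1).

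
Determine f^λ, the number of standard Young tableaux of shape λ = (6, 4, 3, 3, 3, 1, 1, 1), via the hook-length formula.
# SYT of shape (6, 4, 3, 3, 3, 1, 1, 1) = 1723560300

Hook-length formula: f^λ = n! / Π hook(c), product over all cells c of the Young diagram. For λ = (6, 4, 3, 3, 3, 1, 1, 1), n = 22 boxes. Hook lengths by row (left-to-right, top-to-bottom): [13, 9, 8, 4, 2, 1]; [10, 6, 5, 1]; [8, 4, 3]; [7, 3, 2]; [6, 2, 1]; [3]; [2]; [1]. Product of hooks = 652138905600. So f^λ = 22! / 652138905600 = 1124000727777607680000 / 652138905600 = 1723560300.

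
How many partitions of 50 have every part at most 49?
p(50, parts ≤ 49) = 204225

Use the recurrence p(n, m) = p(n, m−1) + p(n−m, m): either the largest part is < m (count p(n, m−1)) or the largest part is exactly m (remove one copy of m, count p(n−m, m)). With p(0, ·) = 1 this gives p(50, parts ≤ 49) = 204225. (By conjugating Young diagrams, this also counts partitions of 50 into at most 49 parts.)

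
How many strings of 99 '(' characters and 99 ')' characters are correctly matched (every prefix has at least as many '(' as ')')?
C_99 = 227508830794229349661819540395688853956041682601541047340

These balanced parentheses are counted by the Catalan number C_n = (1/(n + 1)) · C(2n, n). For n = 99: C_99 = (1/100) · C(198, 99) = 22750883079422934966181954039568885395604168260154104734000/100 = 227508830794229349661819540395688853956041682601541047340.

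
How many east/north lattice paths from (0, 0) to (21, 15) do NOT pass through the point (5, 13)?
Number of paths = 5566591656

Total paths from (0, 0) to (21, 15): C(36, 21) = 5567902560. Paths through (5, 13): (paths (0, 0) → (5, 13)) × (paths (5, 13) → (21, 15)) = C(18, 5) · C(18, 16) = 8568 · 153 = 1310904. Avoidance count = 5567902560 − 1310904 = 5566591656.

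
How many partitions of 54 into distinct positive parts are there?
q(54) = 5718

A partition into distinct parts is a strictly decreasing sequence summing to n. The recurrence d(n, m) = d(n, m−1) + d(n−m, m−1) (use part m at most once) with q(n) = d(n, n) gives q(54) = 5718. (Euler's theorem: # distinct-part partitions = # odd-part partitions.)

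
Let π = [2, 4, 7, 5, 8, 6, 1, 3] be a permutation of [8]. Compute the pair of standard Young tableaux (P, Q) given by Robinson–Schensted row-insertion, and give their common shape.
P = [1, 3, 5, 6] / [2, 4] / [7, 8];  Q = [1, 2, 3, 5] / [4, 6] / [7, 8];  common shape = (4, 2, 2)

Row-insert the values π_1, π_2, … into P one at a time, bumping the leftmost entry strictly greater than the inserted value down to the next row. The recording tableau Q records, in position (i, j), the step at which that cell was added to P.
  Insert 2 (step 1): P = [2];  Q = [1]
  Insert 4 (step 2): P = [2, 4];  Q = [1, 2]
  Insert 7 (step 3): P = [2, 4, 7];  Q = [1, 2, 3]
  Insert 5 (step 4): P = [2, 4, 5] / [7];  Q = [1, 2, 3] / [4]
  Insert 8 (step 5): P = [2, 4, 5, 8] / [7];  Q = [1, 2, 3, 5] / [4]
  Insert 6 (step 6): P = [2, 4, 5, 6] / [7, 8];  Q = [1, 2, 3, 5] / [4, 6]
  Insert 1 (step 7): P = [1, 4, 5, 6] / [2, 8] / [7];  Q = [1, 2, 3, 5] / [4, 6] / [7]
  Insert 3 (step 8): P = [1, 3, 5, 6] / [2, 4] / [7, 8];  Q = [1, 2, 3, 5] / [4, 6] / [7, 8]
Final shape: (4, 2, 2).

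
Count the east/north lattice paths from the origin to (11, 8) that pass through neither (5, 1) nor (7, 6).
Number of paths = 41436

Inclusion–exclusion. Total paths: C(19, 11) = 75582. Through P₁: C(6, 5)·C(13, 6) = 10296. Through P₂: C(13, 7)·C(6, 4) = 25740. Since P₁ is strictly southwest of P₂, a monotone path through both must visit P₁ then P₂; paths through both = C(6, 5)·C(7, 2)·C(6, 4) = 1890. Avoid both = 75582 − 10296 − 25740 + 1890 = 41436.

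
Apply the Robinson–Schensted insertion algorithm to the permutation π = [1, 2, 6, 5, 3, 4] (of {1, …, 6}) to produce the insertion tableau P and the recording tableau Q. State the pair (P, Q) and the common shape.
P = [1, 2, 3, 4] / [5] / [6];  Q = [1, 2, 3, 6] / [4] / [5];  common shape = (4, 1, 1)

Row-insert the values π_1, π_2, … into P one at a time, bumping the leftmost entry strictly greater than the inserted value down to the next row. The recording tableau Q records, in position (i, j), the step at which that cell was added to P.
  Insert 1 (step 1): P = [1];  Q = [1]
  Insert 2 (step 2): P = [1, 2];  Q = [1, 2]
  Insert 6 (step 3): P = [1, 2, 6];  Q = [1, 2, 3]
  Insert 5 (step 4): P = [1, 2, 5] / [6];  Q = [1, 2, 3] / [4]
  Insert 3 (step 5): P = [1, 2, 3] / [5] / [6];  Q = [1, 2, 3] / [4] / [5]
  Insert 4 (step 6): P = [1, 2, 3, 4] / [5] / [6];  Q = [1, 2, 3, 6] / [4] / [5]
Final shape: (4, 1, 1).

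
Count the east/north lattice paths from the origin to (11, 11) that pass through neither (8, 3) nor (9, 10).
Number of paths = 405033

Inclusion–exclusion. Total paths: C(22, 11) = 705432. Through P₁: C(11, 8)·C(11, 3) = 27225. Through P₂: C(19, 9)·C(3, 2) = 277134. Since P₁ is strictly southwest of P₂, a monotone path through both must visit P₁ then P₂; paths through both = C(11, 8)·C(8, 1)·C(3, 2) = 3960. Avoid both = 705432 − 27225 − 277134 + 3960 = 405033.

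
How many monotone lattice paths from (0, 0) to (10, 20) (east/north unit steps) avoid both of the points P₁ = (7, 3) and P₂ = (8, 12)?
Number of paths = 24293565

Inclusion–exclusion. Total paths: C(30, 10) = 30045015. Through P₁: C(10, 7)·C(20, 3) = 136800. Through P₂: C(20, 8)·C(10, 2) = 5668650. Since P₁ is strictly southwest of P₂, a monotone path through both must visit P₁ then P₂; paths through both = C(10, 7)·C(10, 1)·C(10, 2) = 54000. Avoid both = 30045015 − 136800 − 5668650 + 54000 = 24293565.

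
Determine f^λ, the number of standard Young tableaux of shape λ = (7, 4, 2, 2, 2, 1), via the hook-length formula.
# SYT of shape (7, 4, 2, 2, 2, 1) = 8576568

Hook-length formula: f^λ = n! / Π hook(c), product over all cells c of the Young diagram. For λ = (7, 4, 2, 2, 2, 1), n = 18 boxes. Hook lengths by row (left-to-right, top-to-bottom): [12, 10, 6, 5, 3, 2, 1]; [8, 6, 2, 1]; [5, 3]; [4, 2]; [3, 1]; [1]. Product of hooks = 746496000. So f^λ = 18! / 746496000 = 6402373705728000 / 746496000 = 8576568.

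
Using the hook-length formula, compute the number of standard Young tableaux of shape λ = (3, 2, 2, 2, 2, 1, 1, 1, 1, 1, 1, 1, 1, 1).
# SYT of shape (3, 2, 2, 2, 2, 1, 1, 1, 1, 1, 1, 1, 1, 1) = 121125

Hook-length formula: f^λ = n! / Π hook(c), product over all cells c of the Young diagram. For λ = (3, 2, 2, 2, 2, 1, 1, 1, 1, 1, 1, 1, 1, 1), n = 20 boxes. Hook lengths by row (left-to-right, top-to-bottom): [16, 6, 1]; [14, 4]; [13, 3]; [12, 2]; [11, 1]; [9]; [8]; [7]; [6]; [5]; [4]; [3]; [2]; [1]. Product of hooks = 20085878292480. So f^λ = 20! / 20085878292480 = 2432902008176640000 / 20085878292480 = 121125.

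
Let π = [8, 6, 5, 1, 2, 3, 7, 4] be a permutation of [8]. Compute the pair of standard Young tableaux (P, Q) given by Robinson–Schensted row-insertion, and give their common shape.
P = [1, 2, 3, 4] / [5, 7] / [6] / [8];  Q = [1, 5, 6, 7] / [2, 8] / [3] / [4];  common shape = (4, 2, 1, 1)

Row-insert the values π_1, π_2, … into P one at a time, bumping the leftmost entry strictly greater than the inserted value down to the next row. The recording tableau Q records, in position (i, j), the step at which that cell was added to P.
  Insert 8 (step 1): P = [8];  Q = [1]
  Insert 6 (step 2): P = [6] / [8];  Q = [1] / [2]
  Insert 5 (step 3): P = [5] / [6] / [8];  Q = [1] / [2] / [3]
  Insert 1 (step 4): P = [1] / [5] / [6] / [8];  Q = [1] / [2] / [3] / [4]
  Insert 2 (step 5): P = [1, 2] / [5] / [6] / [8];  Q = [1, 5] / [2] / [3] / [4]
  Insert 3 (step 6): P = [1, 2, 3] / [5] / [6] / [8];  Q = [1, 5, 6] / [2] / [3] / [4]
  Insert 7 (step 7): P = [1, 2, 3, 7] / [5] / [6] / [8];  Q = [1, 5, 6, 7] / [2] / [3] / [4]
  Insert 4 (step 8): P = [1, 2, 3, 4] / [5, 7] / [6] / [8];  Q = [1, 5, 6, 7] / [2, 8] / [3] / [4]
Final shape: (4, 2, 1, 1).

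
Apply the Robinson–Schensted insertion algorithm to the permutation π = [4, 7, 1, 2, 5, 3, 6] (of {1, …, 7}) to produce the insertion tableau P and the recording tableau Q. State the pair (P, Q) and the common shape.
P = [1, 2, 3, 6] / [4, 5] / [7];  Q = [1, 2, 5, 7] / [3, 4] / [6];  common shape = (4, 2, 1)

Row-insert the values π_1, π_2, … into P one at a time, bumping the leftmost entry strictly greater than the inserted value down to the next row. The recording tableau Q records, in position (i, j), the step at which that cell was added to P.
  Insert 4 (step 1): P = [4];  Q = [1]
  Insert 7 (step 2): P = [4, 7];  Q = [1, 2]
  Insert 1 (step 3): P = [1, 7] / [4];  Q = [1, 2] / [3]
  Insert 2 (step 4): P = [1, 2] / [4, 7];  Q = [1, 2] / [3, 4]
  Insert 5 (step 5): P = [1, 2, 5] / [4, 7];  Q = [1, 2, 5] / [3, 4]
  Insert 3 (step 6): P = [1, 2, 3] / [4, 5] / [7];  Q = [1, 2, 5] / [3, 4] / [6]
  Insert 6 (step 7): P = [1, 2, 3, 6] / [4, 5] / [7];  Q = [1, 2, 5, 7] / [3, 4] / [6]
Final shape: (4, 2, 1).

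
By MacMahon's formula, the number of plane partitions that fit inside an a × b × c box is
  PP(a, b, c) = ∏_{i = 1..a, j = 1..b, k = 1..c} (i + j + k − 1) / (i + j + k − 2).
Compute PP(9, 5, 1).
PP(9, 5, 1) = 2002

Evaluate the triple product over i = 1..9, j = 1..5, k = 1..1. The factors are (2/1) · (3/2) · (4/3) · (5/4) · (6/5) · (3/2) · (4/3) · (5/4) · … (45 factors total). The numerators and denominators telescope so the product is an integer; carrying out the multiplication exactly gives PP(9, 5, 1) = 2002.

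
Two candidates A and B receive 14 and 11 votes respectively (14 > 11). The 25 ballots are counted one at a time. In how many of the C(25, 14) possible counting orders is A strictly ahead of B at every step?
Strict-lead orderings = 534888

Total orderings of the 25 votes with 14 for A: C(25, 14) = 4457400. By the Bertrand ballot formula (Cycle Lemma / reflection principle), the number of orderings in which A is strictly ahead of B throughout is (p − q)/(p + q) · C(p + q, p) = (14 − 11)/(14 + 11) · 4457400 = 534888.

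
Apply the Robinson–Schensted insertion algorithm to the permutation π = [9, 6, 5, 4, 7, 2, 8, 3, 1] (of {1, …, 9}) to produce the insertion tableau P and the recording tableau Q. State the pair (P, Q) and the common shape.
P = [1, 3, 8] / [2, 7] / [4] / [5] / [6] / [9];  Q = [1, 5, 7] / [2, 8] / [3] / [4] / [6] / [9];  common shape = (3, 2, 1, 1, 1, 1)

Row-insert the values π_1, π_2, … into P one at a time, bumping the leftmost entry strictly greater than the inserted value down to the next row. The recording tableau Q records, in position (i, j), the step at which that cell was added to P.
  Insert 9 (step 1): P = [9];  Q = [1]
  Insert 6 (step 2): P = [6] / [9];  Q = [1] / [2]
  Insert 5 (step 3): P = [5] / [6] / [9];  Q = [1] / [2] / [3]
  Insert 4 (step 4): P = [4] / [5] / [6] / [9];  Q = [1] / [2] / [3] / [4]
  Insert 7 (step 5): P = [4, 7] / [5] / [6] / [9];  Q = [1, 5] / [2] / [3] / [4]
  Insert 2 (step 6): P = [2, 7] / [4] / [5] / [6] / [9];  Q = [1, 5] / [2] / [3] / [4] / [6]
  Insert 8 (step 7): P = [2, 7, 8] / [4] / [5] / [6] / [9];  Q = [1, 5, 7] / [2] / [3] / [4] / [6]
  Insert 3 (step 8): P = [2, 3, 8] / [4, 7] / [5] / [6] / [9];  Q = [1, 5, 7] / [2, 8] / [3] / [4] / [6]
  Insert 1 (step 9): P = [1, 3, 8] / [2, 7] / [4] / [5] / [6] / [9];  Q = [1, 5, 7] / [2, 8] / [3] / [4] / [6] / [9]
Final shape: (3, 2, 1, 1, 1, 1).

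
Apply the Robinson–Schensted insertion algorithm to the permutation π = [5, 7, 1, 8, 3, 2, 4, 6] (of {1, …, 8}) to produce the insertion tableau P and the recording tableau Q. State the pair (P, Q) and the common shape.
P = [1, 2, 4, 6] / [3, 7, 8] / [5];  Q = [1, 2, 4, 8] / [3, 5, 7] / [6];  common shape = (4, 3, 1)

Row-insert the values π_1, π_2, … into P one at a time, bumping the leftmost entry strictly greater than the inserted value down to the next row. The recording tableau Q records, in position (i, j), the step at which that cell was added to P.
  Insert 5 (step 1): P = [5];  Q = [1]
  Insert 7 (step 2): P = [5, 7];  Q = [1, 2]
  Insert 1 (step 3): P = [1, 7] / [5];  Q = [1, 2] / [3]
  Insert 8 (step 4): P = [1, 7, 8] / [5];  Q = [1, 2, 4] / [3]
  Insert 3 (step 5): P = [1, 3, 8] / [5, 7];  Q = [1, 2, 4] / [3, 5]
  Insert 2 (step 6): P = [1, 2, 8] / [3, 7] / [5];  Q = [1, 2, 4] / [3, 5] / [6]
  Insert 4 (step 7): P = [1, 2, 4] / [3, 7, 8] / [5];  Q = [1, 2, 4] / [3, 5, 7] / [6]
  Insert 6 (step 8): P = [1, 2, 4, 6] / [3, 7, 8] / [5];  Q = [1, 2, 4, 8] / [3, 5, 7] / [6]
Final shape: (4, 3, 1).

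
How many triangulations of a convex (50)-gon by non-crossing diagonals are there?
C_48 = 131327898242169365477991900

These polygon triangulations are counted by the Catalan number C_n = (1/(n + 1)) · C(2n, n). For n = 48: C_48 = (1/49) · C(96, 48) = 6435067013866298908421603100/49 = 131327898242169365477991900.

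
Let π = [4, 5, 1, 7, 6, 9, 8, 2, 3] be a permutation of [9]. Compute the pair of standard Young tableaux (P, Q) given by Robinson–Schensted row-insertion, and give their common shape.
P = [1, 2, 3, 8] / [4, 5, 6] / [7, 9];  Q = [1, 2, 4, 6] / [3, 5, 7] / [8, 9];  common shape = (4, 3, 2)

Row-insert the values π_1, π_2, … into P one at a time, bumping the leftmost entry strictly greater than the inserted value down to the next row. The recording tableau Q records, in position (i, j), the step at which that cell was added to P.
  Insert 4 (step 1): P = [4];  Q = [1]
  Insert 5 (step 2): P = [4, 5];  Q = [1, 2]
  Insert 1 (step 3): P = [1, 5] / [4];  Q = [1, 2] / [3]
  Insert 7 (step 4): P = [1, 5, 7] / [4];  Q = [1, 2, 4] / [3]
  Insert 6 (step 5): P = [1, 5, 6] / [4, 7];  Q = [1, 2, 4] / [3, 5]
  Insert 9 (step 6): P = [1, 5, 6, 9] / [4, 7];  Q = [1, 2, 4, 6] / [3, 5]
  Insert 8 (step 7): P = [1, 5, 6, 8] / [4, 7, 9];  Q = [1, 2, 4, 6] / [3, 5, 7]
  Insert 2 (step 8): P = [1, 2, 6, 8] / [4, 5, 9] / [7];  Q = [1, 2, 4, 6] / [3, 5, 7] / [8]
  Insert 3 (step 9): P = [1, 2, 3, 8] / [4, 5, 6] / [7, 9];  Q = [1, 2, 4, 6] / [3, 5, 7] / [8, 9]
Final shape: (4, 3, 2).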